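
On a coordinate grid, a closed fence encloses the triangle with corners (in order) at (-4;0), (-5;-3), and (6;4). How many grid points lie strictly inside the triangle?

By the shoelace formula, twice the signed area is |[(-4)·(-3) − (-5)·0] + [(-5)·4 − 6·(-3)] + [6·0 − (-4)·4]| = 26, so the area is 13.
Summing gcd(|Δx|,|Δy|) over the edges gives the boundary count: gcd(1,3) + gcd(11,7) + gcd(10,4) = 1+1+2 = 4.
Pick's theorem gives I = A − B/2 + 1 = 13 − 4/2 + 1 = 12.

12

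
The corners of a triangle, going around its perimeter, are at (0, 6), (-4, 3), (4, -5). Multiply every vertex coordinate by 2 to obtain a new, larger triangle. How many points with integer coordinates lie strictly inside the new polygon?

The shoelace formula gives twice the area as |[0·3 − (-4)·6] + [(-4)·(-5) − 4·3] + [4·6 − 0·(-5)]| = 56, so the area is 28.
Along each edge there are gcd(|Δx|,|Δy|)+1 lattice points, so counting each shared vertex once the boundary has gcd(4,3) + gcd(8,8) + gcd(4,11) = 1+8+1 = 10.
Scaling by 2 multiplies the area by 2² = 4 (so the new area is 112) and multiplies the boundary lattice-point count by 2, giving 20.
By Pick's theorem, the interior count of the dilated polygon is 112 − 20/2 + 1 = 103.

103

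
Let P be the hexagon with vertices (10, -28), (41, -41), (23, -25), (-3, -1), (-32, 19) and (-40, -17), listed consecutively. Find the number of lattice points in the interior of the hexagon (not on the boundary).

1527

The shoelace formula gives twice the area as |[10·(-41) − 41·(-28)] + [41·(-25) − 23·(-41)] + [23·(-1) − (-3)·(-25)] + [(-3)·19 − (-32)·(-1)] + [(-32)·(-17) − (-40)·19] + [(-40)·(-28) − 10·(-17)]| = 3063, so the area is 1531.5.
The number of boundary lattice points is Σ gcd(|Δx|,|Δy|) = gcd(31,13) + gcd(18,16) + gcd(26,24) + gcd(29,20) + gcd(8,36) + gcd(50,11) = 1+2+2+1+4+1 = 11.
By Pick's theorem A = I + B/2 − 1, so I = 1531.5 − 11/2 + 1 = 1527.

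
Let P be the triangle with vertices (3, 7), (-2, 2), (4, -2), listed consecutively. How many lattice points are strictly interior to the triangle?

22

By the shoelace formula, twice the signed area is |(3·2 − (-2)·7) + ((-2)·(-2) − 4·2) + (4·7 − 3·(-2))| = 50, so the area is 25.
Summing gcd(|Δx|,|Δy|) over the edges gives the boundary count: gcd(5,5) + gcd(6,4) + gcd(1,9) = 5+2+1 = 8.
Pick's theorem gives I = A − B/2 + 1 = 25 − 8/2 + 1 = 22.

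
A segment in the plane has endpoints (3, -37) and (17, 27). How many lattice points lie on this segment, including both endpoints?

3

The number of lattice points on a segment between lattice points is gcd(|Δx|,|Δy|) + 1 = gcd(14,64) + 1 = 2 + 1 = 3.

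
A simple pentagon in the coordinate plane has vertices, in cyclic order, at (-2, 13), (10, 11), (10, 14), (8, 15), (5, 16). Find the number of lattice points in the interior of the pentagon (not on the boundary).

The shoelace formula gives twice the area as |[(-2)·11 − 10·13] + [10·14 − 10·11] + [10·15 − 8·14] + [8·16 − 5·15] + [5·13 − (-2)·16]| = 66, so the area is 33.
Along each edge there are gcd(|Δx|,|Δy|)+1 lattice points, so counting each shared vertex once the boundary has gcd(12,2) + gcd(0,3) + gcd(2,1) + gcd(3,1) + gcd(7,3) = 2+3+1+1+1 = 8.
By Pick's theorem A = I + B/2 − 1, so I = 33 − 8/2 + 1 = 30.

30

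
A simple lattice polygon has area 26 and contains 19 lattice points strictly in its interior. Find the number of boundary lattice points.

16

Pick's theorem gives A = I + B/2 − 1, so B = 2(A − I + 1) = 2(26 − 19 + 1) = 16.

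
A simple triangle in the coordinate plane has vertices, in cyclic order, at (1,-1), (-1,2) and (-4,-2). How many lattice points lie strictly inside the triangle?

8

The shoelace formula gives twice the area as |[1·2 − (-1)·(-1)] + [(-1)·(-2) − (-4)·2] + [(-4)·(-1) − 1·(-2)]| = 17, so the area is 8.5.
The number of boundary lattice points is Σ gcd(|Δx|,|Δy|) = gcd(2,3) + gcd(3,4) + gcd(5,1) = 1+1+1 = 3.
Pick's theorem gives I = A − B/2 + 1 = 8.5 − 3/2 + 1 = 8.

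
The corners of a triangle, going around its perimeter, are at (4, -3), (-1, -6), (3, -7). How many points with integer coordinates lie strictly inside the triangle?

8

Using the shoelace formula, 2A = |[4·(-6) − (-1)·(-3)] + [(-1)·(-7) − 3·(-6)] + [3·(-3) − 4·(-7)]| = 17, so the area is 17/2.
The number of boundary lattice points is Σ gcd(|Δx|,|Δy|) = gcd(5,3) + gcd(4,1) + gcd(1,4) = 1+1+1 = 3.
Pick's theorem gives I = A − B/2 + 1 = 17/2 − 3/2 + 1 = 8.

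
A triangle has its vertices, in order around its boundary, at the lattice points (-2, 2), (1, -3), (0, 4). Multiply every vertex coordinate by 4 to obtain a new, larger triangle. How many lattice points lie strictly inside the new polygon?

121

Using the shoelace formula, 2A = |[(-2)·(-3) − 1·2] + [1·4 − 0·(-3)] + [0·2 − (-2)·4]| = 16, so the area is 8.
Along each edge there are gcd(|Δx|,|Δy|)+1 lattice points, so counting each shared vertex once the boundary has gcd(3,5) + gcd(1,7) + gcd(2,2) = 1+1+2 = 4.
Scaling by 4 multiplies the area by 4² = 16 (so the new area is 128) and multiplies the boundary lattice-point count by 4, giving 16.
By Pick's theorem, the interior count of the dilated polygon is 128 − 16/2 + 1 = 121.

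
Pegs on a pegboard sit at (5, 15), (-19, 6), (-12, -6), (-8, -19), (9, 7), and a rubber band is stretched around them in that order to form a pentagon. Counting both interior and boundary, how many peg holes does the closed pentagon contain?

The shoelace formula gives twice the area as |[5·6 − (-19)·15] + [(-19)·(-6) − (-12)·6] + [(-12)·(-19) − (-8)·(-6)] + [(-8)·7 − 9·(-19)] + [9·15 − 5·7]| = 896, so the area is 448.
Summing gcd(|Δx|,|Δy|) over the edges gives the boundary count: gcd(24,9) + gcd(7,12) + gcd(4,13) + gcd(17,26) + gcd(4,8) = 3+1+1+1+4 = 10.
Pick's theorem gives I = A − B/2 + 1 = 448 − 10/2 + 1 = 444, so the closed region contains I + B = 444 + 10 = 454 lattice points.

454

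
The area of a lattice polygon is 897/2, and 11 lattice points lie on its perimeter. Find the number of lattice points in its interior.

Pick's theorem A = I + B/2 − 1 rearranges to I = A − B/2 + 1 = 897/2 − 11/2 + 1 = 444.

444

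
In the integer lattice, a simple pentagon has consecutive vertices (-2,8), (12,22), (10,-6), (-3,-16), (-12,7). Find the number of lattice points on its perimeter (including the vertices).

19

The number of boundary lattice points is Σ gcd(|Δx|,|Δy|) = gcd(14,14) + gcd(2,28) + gcd(13,10) + gcd(9,23) + gcd(10,1) = 14+2+1+1+1 = 19.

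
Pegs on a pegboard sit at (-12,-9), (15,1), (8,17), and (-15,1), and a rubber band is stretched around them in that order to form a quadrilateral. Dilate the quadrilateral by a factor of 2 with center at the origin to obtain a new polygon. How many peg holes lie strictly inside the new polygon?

1557

The shoelace formula gives twice the area as |[(-12)·1 − 15·(-9)] + [15·17 − 8·1] + [8·1 − (-15)·17] + [(-15)·(-9) − (-12)·1]| = 780, so the area is 390.
Along each edge there are gcd(|Δx|,|Δy|)+1 lattice points, so counting each shared vertex once the boundary has gcd(27,10) + gcd(7,16) + gcd(23,16) + gcd(3,10) = 1+1+1+1 = 4.
Scaling by 2 multiplies the area by 2² = 4 (so the new area is 1560) and multiplies the boundary lattice-point count by 2, giving 8.
By Pick's theorem, the interior count of the dilated polygon is 1560 − 8/2 + 1 = 1557.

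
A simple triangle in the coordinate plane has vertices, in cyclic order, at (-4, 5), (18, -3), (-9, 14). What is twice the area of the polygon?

158

Using the shoelace formula, 2A = |[(-4)·(-3) − 18·5] + [18·14 − (-9)·(-3)] + [(-9)·5 − (-4)·14]| = 158, so the area is 79.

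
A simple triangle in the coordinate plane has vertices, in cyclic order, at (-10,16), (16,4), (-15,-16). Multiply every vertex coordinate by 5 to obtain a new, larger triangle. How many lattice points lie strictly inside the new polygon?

Using the shoelace formula, 2A = |[(-10)·4 − 16·16] + [16·(-16) − (-15)·4] + [(-15)·16 − (-10)·(-16)]| = 892, so the area is 446.
Along each edge there are gcd(|Δx|,|Δy|)+1 lattice points, so counting each shared vertex once the boundary has gcd(26,12) + gcd(31,20) + gcd(5,32) = 2+1+1 = 4.
Scaling by 5 multiplies the area by 5² = 25 (so the new area is 11150) and multiplies the boundary lattice-point count by 5, giving 20.
By Pick's theorem, the interior count of the dilated polygon is 11150 − 20/2 + 1 = 11141.

11141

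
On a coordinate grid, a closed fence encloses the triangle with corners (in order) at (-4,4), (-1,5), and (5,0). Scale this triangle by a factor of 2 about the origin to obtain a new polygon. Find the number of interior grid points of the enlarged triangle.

40

By the shoelace formula, twice the signed area is |((-4)·5 − (-1)·4) + ((-1)·0 − 5·5) + (5·4 − (-4)·0)| = 21, so the area is 10.5.
Along each edge there are gcd(|Δx|,|Δy|)+1 lattice points, so counting each shared vertex once the boundary has gcd(3,1) + gcd(6,5) + gcd(9,4) = 1+1+1 = 3.
Scaling by 2 multiplies the area by 2² = 4 (so the new area is 42) and multiplies the boundary lattice-point count by 2, giving 6.
By Pick's theorem, the interior count of the dilated polygon is 42 − 6/2 + 1 = 40.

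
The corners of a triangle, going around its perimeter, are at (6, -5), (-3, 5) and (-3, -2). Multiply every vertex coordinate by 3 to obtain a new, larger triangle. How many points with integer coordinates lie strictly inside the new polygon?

By the shoelace formula, twice the signed area is |[6·5 − (-3)·(-5)] + [(-3)·(-2) − (-3)·5] + [(-3)·(-5) − 6·(-2)]| = 63, so the area is 31.5.
Summing gcd(|Δx|,|Δy|) over the edges gives the boundary count: gcd(9,10) + gcd(0,7) + gcd(9,3) = 1+7+3 = 11.
Scaling by 3 multiplies the area by 3² = 9 (so the new area is 567/2) and multiplies the boundary lattice-point count by 3, giving 33.
By Pick's theorem, the interior count of the dilated polygon is 567/2 − 33/2 + 1 = 268.

268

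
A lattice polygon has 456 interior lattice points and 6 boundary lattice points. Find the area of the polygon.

Pick's theorem states A = I + B/2 − 1, so A = 456 + 6/2 − 1 = 458.

458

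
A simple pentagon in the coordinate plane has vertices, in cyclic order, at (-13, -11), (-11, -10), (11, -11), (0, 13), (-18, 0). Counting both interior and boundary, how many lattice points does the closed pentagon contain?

411

Using the shoelace formula, 2A = |[(-13)·(-10) − (-11)·(-11)] + [(-11)·(-11) − 11·(-10)] + [11·13 − 0·(-11)] + [0·0 − (-18)·13] + [(-18)·(-11) − (-13)·0]| = 815, so the area is 407.5.
Along each edge there are gcd(|Δx|,|Δy|)+1 lattice points, so counting each shared vertex once the boundary has gcd(2,1) + gcd(22,1) + gcd(11,24) + gcd(18,13) + gcd(5,11) = 1+1+1+1+1 = 5.
Pick's theorem gives I = A − B/2 + 1 = 407.5 − 5/2 + 1 = 406, so the closed region contains I + B = 406 + 5 = 411 lattice points.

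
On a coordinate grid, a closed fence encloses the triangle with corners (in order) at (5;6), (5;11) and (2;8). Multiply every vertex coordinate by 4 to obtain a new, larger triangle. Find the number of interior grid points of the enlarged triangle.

103

By the shoelace formula, twice the signed area is |[5·11 − 5·6] + [5·8 − 2·11] + [2·6 − 5·8]| = 15, so the area is 7.5.
Summing gcd(|Δx|,|Δy|) over the edges gives the boundary count: gcd(0,5) + gcd(3,3) + gcd(3,2) = 5+3+1 = 9.
Scaling by 4 multiplies the area by 4² = 16 (so the new area is 120) and multiplies the boundary lattice-point count by 4, giving 36.
By Pick's theorem, the interior count of the dilated polygon is 120 − 36/2 + 1 = 103.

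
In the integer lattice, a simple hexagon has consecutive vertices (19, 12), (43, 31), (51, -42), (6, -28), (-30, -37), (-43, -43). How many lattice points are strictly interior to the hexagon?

2770

The shoelace formula gives twice the area as |[19·31 − 43·12] + [43·(-42) − 51·31] + [51·(-28) − 6·(-42)] + [6·(-37) − (-30)·(-28)] + [(-30)·(-43) − (-43)·(-37)] + [(-43)·12 − 19·(-43)]| = 5552, so the area is 2776.
Summing gcd(|Δx|,|Δy|) over the edges gives the boundary count: gcd(24,19) + gcd(8,73) + gcd(45,14) + gcd(36,9) + gcd(13,6) + gcd(62,55) = 1+1+1+9+1+1 = 14.
By Pick's theorem A = I + B/2 − 1, so I = 2776 − 14/2 + 1 = 2770.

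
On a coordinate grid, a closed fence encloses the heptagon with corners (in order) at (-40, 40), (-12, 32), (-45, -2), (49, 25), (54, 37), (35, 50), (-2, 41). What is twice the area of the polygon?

By the shoelace formula, twice the signed area is |[(-40)·32 − (-12)·40] + [(-12)·(-2) − (-45)·32] + [(-45)·25 − 49·(-2)] + [49·37 − 54·25] + [54·50 − 35·37] + [35·41 − (-2)·50] + [(-2)·40 − (-40)·41]| = 4600, so the area is 2300.

4600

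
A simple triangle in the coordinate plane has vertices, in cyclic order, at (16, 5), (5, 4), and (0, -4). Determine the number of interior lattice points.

41

Using the shoelace formula, 2A = |[16·4 − 5·5] + [5·(-4) − 0·4] + [0·5 − 16·(-4)]| = 83, so the area is 83/2.
The number of boundary lattice points is Σ gcd(|Δx|,|Δy|) = gcd(11,1) + gcd(5,8) + gcd(16,9) = 1+1+1 = 3.
Pick's theorem gives I = A − B/2 + 1 = 83/2 − 3/2 + 1 = 41.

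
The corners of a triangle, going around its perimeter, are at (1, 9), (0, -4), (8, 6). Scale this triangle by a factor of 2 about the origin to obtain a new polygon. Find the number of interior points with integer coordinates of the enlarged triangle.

Using the shoelace formula, 2A = |[1·(-4) − 0·9] + [0·6 − 8·(-4)] + [8·9 − 1·6]| = 94, so the area is 47.
The number of boundary lattice points is Σ gcd(|Δx|,|Δy|) = gcd(1,13) + gcd(8,10) + gcd(7,3) = 1+2+1 = 4.
Scaling by 2 multiplies the area by 2² = 4 (so the new area is 188) and multiplies the boundary lattice-point count by 2, giving 8.
By Pick's theorem, the interior count of the dilated polygon is 188 − 8/2 + 1 = 185.

185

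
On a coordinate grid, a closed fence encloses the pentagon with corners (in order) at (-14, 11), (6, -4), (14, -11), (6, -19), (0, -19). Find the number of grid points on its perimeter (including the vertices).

Summing gcd(|Δx|,|Δy|) over the edges gives the boundary count: gcd(20,15) + gcd(8,7) + gcd(8,8) + gcd(6,0) + gcd(14,30) = 5+1+8+6+2 = 22.

22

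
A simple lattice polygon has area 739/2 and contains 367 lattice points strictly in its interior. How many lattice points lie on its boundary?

Pick's theorem gives A = I + B/2 − 1, so B = 2(A − I + 1) = 2(739/2 − 367 + 1) = 7.

7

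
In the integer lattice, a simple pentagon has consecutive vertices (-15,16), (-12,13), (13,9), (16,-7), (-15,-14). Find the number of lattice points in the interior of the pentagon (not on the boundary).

The shoelace formula gives twice the area as |[(-15)·13 − (-12)·16] + [(-12)·9 − 13·13] + [13·(-7) − 16·9] + [16·(-14) − (-15)·(-7)] + [(-15)·16 − (-15)·(-14)]| = 1294, so the area is 647.
Along each edge there are gcd(|Δx|,|Δy|)+1 lattice points, so counting each shared vertex once the boundary has gcd(3,3) + gcd(25,4) + gcd(3,16) + gcd(31,7) + gcd(0,30) = 3+1+1+1+30 = 36.
By Pick's theorem A = I + B/2 − 1, so I = 647 − 36/2 + 1 = 630.

630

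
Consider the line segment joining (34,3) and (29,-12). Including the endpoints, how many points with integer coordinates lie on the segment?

The number of lattice points on a segment between lattice points is gcd(|Δx|,|Δy|) + 1 = gcd(5,15) + 1 = 5 + 1 = 6.

6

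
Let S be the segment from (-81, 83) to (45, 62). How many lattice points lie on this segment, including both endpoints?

The number of lattice points on a segment between lattice points is gcd(|Δx|,|Δy|) + 1 = gcd(126,21) + 1 = 21 + 1 = 22.

22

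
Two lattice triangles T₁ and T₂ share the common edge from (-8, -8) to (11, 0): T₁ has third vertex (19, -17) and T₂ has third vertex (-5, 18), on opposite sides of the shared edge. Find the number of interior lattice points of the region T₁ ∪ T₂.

The union is the simple quadrilateral with vertices (-8, -8), (19, -17), (11, 0), (-5, 18) in order.
By the shoelace formula, twice the signed area is |((-8)·(-17) − 19·(-8)) + (19·0 − 11·(-17)) + (11·18 − (-5)·0) + ((-5)·(-8) − (-8)·18)| = 857, so the area is 857/2.
Summing gcd(|Δx|,|Δy|) over the edges gives the boundary count: gcd(27,9) + gcd(8,17) + gcd(16,18) + gcd(3,26) = 9+1+2+1 = 13.
By Pick's theorem I = A − B/2 + 1 = 857/2 − 13/2 + 1 = 423.

423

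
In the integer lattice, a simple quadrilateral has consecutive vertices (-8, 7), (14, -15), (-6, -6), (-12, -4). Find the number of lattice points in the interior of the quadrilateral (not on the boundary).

146

Using the shoelace formula, 2A = |[(-8)·(-15) − 14·7] + [14·(-6) − (-6)·(-15)] + [(-6)·(-4) − (-12)·(-6)] + [(-12)·7 − (-8)·(-4)]| = 316, so the area is 158.
The number of boundary lattice points is Σ gcd(|Δx|,|Δy|) = gcd(22,22) + gcd(20,9) + gcd(6,2) + gcd(4,11) = 22+1+2+1 = 26.
By Pick's theorem A = I + B/2 − 1, so I = 158 − 26/2 + 1 = 146.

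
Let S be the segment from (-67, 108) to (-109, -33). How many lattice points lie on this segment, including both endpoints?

The number of lattice points on a segment between lattice points is gcd(|Δx|,|Δy|) + 1 = gcd(42,141) + 1 = 3 + 1 = 4.

4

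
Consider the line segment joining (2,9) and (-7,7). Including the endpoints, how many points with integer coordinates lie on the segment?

2

The number of lattice points on a segment between lattice points is gcd(|Δx|,|Δy|) + 1 = gcd(9,2) + 1 = 1 + 1 = 2.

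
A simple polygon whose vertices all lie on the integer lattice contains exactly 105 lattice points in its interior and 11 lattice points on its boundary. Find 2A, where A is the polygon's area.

219

Pick's theorem states A = I + B/2 − 1, so A = 105 + 11/2 − 1 = 219/2.
Hence 2A = 219.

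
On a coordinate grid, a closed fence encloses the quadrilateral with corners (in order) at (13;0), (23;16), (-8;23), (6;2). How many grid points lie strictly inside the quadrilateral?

338

The shoelace formula gives twice the area as |(13·16 − 23·0) + (23·23 − (-8)·16) + ((-8)·2 − 6·23) + (6·0 − 13·2)| = 685, so the area is 685/2.
Summing gcd(|Δx|,|Δy|) over the edges gives the boundary count: gcd(10,16) + gcd(31,7) + gcd(14,21) + gcd(7,2) = 2+1+7+1 = 11.
By Pick's theorem A = I + B/2 − 1, so I = 685/2 − 11/2 + 1 = 338.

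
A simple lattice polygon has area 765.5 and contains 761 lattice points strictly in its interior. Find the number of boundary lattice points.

11

Pick's theorem gives A = I + B/2 − 1, so B = 2(A − I + 1) = 2(765.5 − 761 + 1) = 11.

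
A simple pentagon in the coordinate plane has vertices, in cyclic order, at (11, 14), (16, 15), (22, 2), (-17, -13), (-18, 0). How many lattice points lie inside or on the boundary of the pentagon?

By the shoelace formula, twice the signed area is |[11·15 − 16·14] + [16·2 − 22·15] + [22·(-13) − (-17)·2] + [(-17)·0 − (-18)·(-13)] + [(-18)·14 − 11·0]| = 1095, so the area is 1095/2.
Summing gcd(|Δx|,|Δy|) over the edges gives the boundary count: gcd(5,1) + gcd(6,13) + gcd(39,15) + gcd(1,13) + gcd(29,14) = 1+1+3+1+1 = 7.
Pick's theorem gives I = A − B/2 + 1 = 1095/2 − 7/2 + 1 = 545, so the closed region contains I + B = 545 + 7 = 552 lattice points.

552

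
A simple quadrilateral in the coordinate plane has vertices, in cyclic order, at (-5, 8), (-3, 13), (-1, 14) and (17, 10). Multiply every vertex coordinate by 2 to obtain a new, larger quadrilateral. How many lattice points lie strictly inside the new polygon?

Using the shoelace formula, 2A = |[(-5)·13 − (-3)·8] + [(-3)·14 − (-1)·13] + [(-1)·10 − 17·14] + [17·8 − (-5)·10]| = 132, so the area is 66.
Along each edge there are gcd(|Δx|,|Δy|)+1 lattice points, so counting each shared vertex once the boundary has gcd(2,5) + gcd(2,1) + gcd(18,4) + gcd(22,2) = 1+1+2+2 = 6.
Scaling by 2 multiplies the area by 2² = 4 (so the new area is 264) and multiplies the boundary lattice-point count by 2, giving 12.
By Pick's theorem, the interior count of the dilated polygon is 264 − 12/2 + 1 = 259.

259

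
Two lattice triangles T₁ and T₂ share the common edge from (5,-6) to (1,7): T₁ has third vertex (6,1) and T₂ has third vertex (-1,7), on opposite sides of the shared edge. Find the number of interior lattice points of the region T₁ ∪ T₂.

The union is the simple quadrilateral with vertices (5,-6), (6,1), (1,7), (-1,7) in order.
Using the shoelace formula, 2A = |(5·1 − 6·(-6)) + (6·7 − 1·1) + (1·7 − (-1)·7) + ((-1)·(-6) − 5·7)| = 67, so the area is 33.5.
Along each edge there are gcd(|Δx|,|Δy|)+1 lattice points, so counting each shared vertex once the boundary has gcd(1,7) + gcd(5,6) + gcd(2,0) + gcd(6,13) = 1+1+2+1 = 5.
By Pick's theorem I = A − B/2 + 1 = 33.5 − 5/2 + 1 = 32.

32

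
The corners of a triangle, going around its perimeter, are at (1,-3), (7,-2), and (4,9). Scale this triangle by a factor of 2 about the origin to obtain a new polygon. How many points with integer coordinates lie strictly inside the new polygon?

Using the shoelace formula, 2A = |[1·(-2) − 7·(-3)] + [7·9 − 4·(-2)] + [4·(-3) − 1·9]| = 69, so the area is 69/2.
The number of boundary lattice points is Σ gcd(|Δx|,|Δy|) = gcd(6,1) + gcd(3,11) + gcd(3,12) = 1+1+3 = 5.
Scaling by 2 multiplies the area by 2² = 4 (so the new area is 138) and multiplies the boundary lattice-point count by 2, giving 10.
By Pick's theorem, the interior count of the dilated polygon is 138 − 10/2 + 1 = 134.

134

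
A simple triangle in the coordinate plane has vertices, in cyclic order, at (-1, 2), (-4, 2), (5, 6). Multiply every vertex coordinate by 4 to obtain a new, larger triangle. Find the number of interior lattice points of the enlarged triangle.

85

By the shoelace formula, twice the signed area is |((-1)·2 − (-4)·2) + ((-4)·6 − 5·2) + (5·2 − (-1)·6)| = 12, so the area is 6.
Summing gcd(|Δx|,|Δy|) over the edges gives the boundary count: gcd(3,0) + gcd(9,4) + gcd(6,4) = 3+1+2 = 6.
Scaling by 4 multiplies the area by 4² = 16 (so the new area is 96) and multiplies the boundary lattice-point count by 4, giving 24.
By Pick's theorem, the interior count of the dilated polygon is 96 − 24/2 + 1 = 85.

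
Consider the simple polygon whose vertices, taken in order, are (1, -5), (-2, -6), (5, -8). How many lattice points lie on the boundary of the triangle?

Along each edge there are gcd(|Δx|,|Δy|)+1 lattice points, so counting each shared vertex once the boundary has gcd(3,1) + gcd(7,2) + gcd(4,3) = 1+1+1 = 3.

3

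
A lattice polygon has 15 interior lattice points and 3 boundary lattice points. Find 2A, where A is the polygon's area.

Pick's theorem states A = I + B/2 − 1, so A = 15 + 3/2 − 1 = 31/2.
Hence 2A = 31.

31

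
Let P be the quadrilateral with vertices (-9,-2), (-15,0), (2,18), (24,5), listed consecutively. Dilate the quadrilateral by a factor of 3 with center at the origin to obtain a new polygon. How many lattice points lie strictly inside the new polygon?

Using the shoelace formula, 2A = |[(-9)·0 − (-15)·(-2)] + [(-15)·18 − 2·0] + [2·5 − 24·18] + [24·(-2) − (-9)·5]| = 725, so the area is 362.5.
Along each edge there are gcd(|Δx|,|Δy|)+1 lattice points, so counting each shared vertex once the boundary has gcd(6,2) + gcd(17,18) + gcd(22,13) + gcd(33,7) = 2+1+1+1 = 5.
Scaling by 3 multiplies the area by 3² = 9 (so the new area is 6525/2) and multiplies the boundary lattice-point count by 3, giving 15.
By Pick's theorem, the interior count of the dilated polygon is 6525/2 − 15/2 + 1 = 3256.

3256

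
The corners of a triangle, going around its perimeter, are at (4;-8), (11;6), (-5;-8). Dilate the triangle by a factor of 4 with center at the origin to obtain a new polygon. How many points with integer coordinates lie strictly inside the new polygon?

973

The shoelace formula gives twice the area as |[4·6 − 11·(-8)] + [11·(-8) − (-5)·6] + [(-5)·(-8) − 4·(-8)]| = 126, so the area is 63.
Summing gcd(|Δx|,|Δy|) over the edges gives the boundary count: gcd(7,14) + gcd(16,14) + gcd(9,0) = 7+2+9 = 18.
Scaling by 4 multiplies the area by 4² = 16 (so the new area is 1008) and multiplies the boundary lattice-point count by 4, giving 72.
By Pick's theorem, the interior count of the dilated polygon is 1008 − 72/2 + 1 = 973.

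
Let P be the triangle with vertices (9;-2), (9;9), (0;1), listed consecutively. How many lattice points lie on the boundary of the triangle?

Summing gcd(|Δx|,|Δy|) over the edges gives the boundary count: gcd(0,11) + gcd(9,8) + gcd(9,3) = 11+1+3 = 15.

15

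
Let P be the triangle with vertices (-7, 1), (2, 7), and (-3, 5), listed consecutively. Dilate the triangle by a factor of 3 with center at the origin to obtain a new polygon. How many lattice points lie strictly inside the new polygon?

Using the shoelace formula, 2A = |((-7)·7 − 2·1) + (2·5 − (-3)·7) + ((-3)·1 − (-7)·5)| = 12, so the area is 6.
Along each edge there are gcd(|Δx|,|Δy|)+1 lattice points, so counting each shared vertex once the boundary has gcd(9,6) + gcd(5,2) + gcd(4,4) = 3+1+4 = 8.
Scaling by 3 multiplies the area by 3² = 9 (so the new area is 54) and multiplies the boundary lattice-point count by 3, giving 24.
By Pick's theorem, the interior count of the dilated polygon is 54 − 24/2 + 1 = 43.

43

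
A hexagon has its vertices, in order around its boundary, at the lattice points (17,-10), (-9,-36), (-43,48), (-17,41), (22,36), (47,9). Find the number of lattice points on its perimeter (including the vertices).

The number of boundary lattice points is Σ gcd(|Δx|,|Δy|) = gcd(26,26) + gcd(34,84) + gcd(26,7) + gcd(39,5) + gcd(25,27) + gcd(30,19) = 26+2+1+1+1+1 = 32.

32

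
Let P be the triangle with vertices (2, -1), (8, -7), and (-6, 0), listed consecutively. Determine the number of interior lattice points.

15

The shoelace formula gives twice the area as |(2·(-7) − 8·(-1)) + (8·0 − (-6)·(-7)) + ((-6)·(-1) − 2·0)| = 42, so the area is 21.
Summing gcd(|Δx|,|Δy|) over the edges gives the boundary count: gcd(6,6) + gcd(14,7) + gcd(8,1) = 6+7+1 = 14.
By Pick's theorem A = I + B/2 − 1, so I = 21 − 14/2 + 1 = 15.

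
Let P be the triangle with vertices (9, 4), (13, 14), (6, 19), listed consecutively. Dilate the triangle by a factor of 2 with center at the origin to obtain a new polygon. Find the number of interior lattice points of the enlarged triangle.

The shoelace formula gives twice the area as |(9·14 − 13·4) + (13·19 − 6·14) + (6·4 − 9·19)| = 90, so the area is 45.
The number of boundary lattice points is Σ gcd(|Δx|,|Δy|) = gcd(4,10) + gcd(7,5) + gcd(3,15) = 2+1+3 = 6.
Scaling by 2 multiplies the area by 2² = 4 (so the new area is 180) and multiplies the boundary lattice-point count by 2, giving 12.
By Pick's theorem, the interior count of the dilated polygon is 180 − 12/2 + 1 = 175.

175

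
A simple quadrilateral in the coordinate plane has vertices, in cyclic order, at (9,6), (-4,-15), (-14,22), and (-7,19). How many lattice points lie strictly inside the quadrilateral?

The shoelace formula gives twice the area as |[9·(-15) − (-4)·6] + [(-4)·22 − (-14)·(-15)] + [(-14)·19 − (-7)·22] + [(-7)·6 − 9·19]| = 734, so the area is 367.
The number of boundary lattice points is Σ gcd(|Δx|,|Δy|) = gcd(13,21) + gcd(10,37) + gcd(7,3) + gcd(16,13) = 1+1+1+1 = 4.
By Pick's theorem A = I + B/2 − 1, so I = 367 − 4/2 + 1 = 366.

366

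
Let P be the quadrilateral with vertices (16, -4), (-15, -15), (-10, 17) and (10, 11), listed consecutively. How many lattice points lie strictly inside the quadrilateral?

598

Using the shoelace formula, 2A = |(16·(-15) − (-15)·(-4)) + ((-15)·17 − (-10)·(-15)) + ((-10)·11 − 10·17) + (10·(-4) − 16·11)| = 1201, so the area is 1201/2.
The number of boundary lattice points is Σ gcd(|Δx|,|Δy|) = gcd(31,11) + gcd(5,32) + gcd(20,6) + gcd(6,15) = 1+1+2+3 = 7.
Pick's theorem gives I = A − B/2 + 1 = 1201/2 − 7/2 + 1 = 598.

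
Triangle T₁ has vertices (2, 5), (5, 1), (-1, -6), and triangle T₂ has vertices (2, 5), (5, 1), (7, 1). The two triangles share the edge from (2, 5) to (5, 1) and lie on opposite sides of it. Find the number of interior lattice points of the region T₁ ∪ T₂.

25

The union is the simple quadrilateral with vertices (2, 5), (-1, -6), (5, 1), (7, 1) in order.
Using the shoelace formula, 2A = |(2·(-6) − (-1)·5) + ((-1)·1 − 5·(-6)) + (5·1 − 7·1) + (7·5 − 2·1)| = 53, so the area is 53/2.
Along each edge there are gcd(|Δx|,|Δy|)+1 lattice points, so counting each shared vertex once the boundary has gcd(3,11) + gcd(6,7) + gcd(2,0) + gcd(5,4) = 1+1+2+1 = 5.
By Pick's theorem I = A − B/2 + 1 = 53/2 − 5/2 + 1 = 25.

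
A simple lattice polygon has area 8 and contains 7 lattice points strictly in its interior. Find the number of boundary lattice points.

4

Pick's theorem gives A = I + B/2 − 1, so B = 2(A − I + 1) = 2(8 − 7 + 1) = 4.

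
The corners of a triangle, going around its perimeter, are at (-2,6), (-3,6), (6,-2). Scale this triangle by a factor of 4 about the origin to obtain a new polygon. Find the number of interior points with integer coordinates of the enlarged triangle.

The shoelace formula gives twice the area as |((-2)·6 − (-3)·6) + ((-3)·(-2) − 6·6) + (6·6 − (-2)·(-2))| = 8, so the area is 4.
Summing gcd(|Δx|,|Δy|) over the edges gives the boundary count: gcd(1,0) + gcd(9,8) + gcd(8,8) = 1+1+8 = 10.
Scaling by 4 multiplies the area by 4² = 16 (so the new area is 64) and multiplies the boundary lattice-point count by 4, giving 40.
By Pick's theorem, the interior count of the dilated polygon is 64 − 40/2 + 1 = 45.

45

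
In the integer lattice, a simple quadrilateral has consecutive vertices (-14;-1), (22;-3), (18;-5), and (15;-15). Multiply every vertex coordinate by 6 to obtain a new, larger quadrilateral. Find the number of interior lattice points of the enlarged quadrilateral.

The shoelace formula gives twice the area as |((-14)·(-3) − 22·(-1)) + (22·(-5) − 18·(-3)) + (18·(-15) − 15·(-5)) + (15·(-1) − (-14)·(-15))| = 412, so the area is 206.
Along each edge there are gcd(|Δx|,|Δy|)+1 lattice points, so counting each shared vertex once the boundary has gcd(36,2) + gcd(4,2) + gcd(3,10) + gcd(29,14) = 2+2+1+1 = 6.
Scaling by 6 multiplies the area by 6² = 36 (so the new area is 7416) and multiplies the boundary lattice-point count by 6, giving 36.
By Pick's theorem, the interior count of the dilated polygon is 7416 − 36/2 + 1 = 7399.

7399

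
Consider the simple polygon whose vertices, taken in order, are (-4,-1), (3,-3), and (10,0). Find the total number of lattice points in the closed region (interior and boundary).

Using the shoelace formula, 2A = |[(-4)·(-3) − 3·(-1)] + [3·0 − 10·(-3)] + [10·(-1) − (-4)·0]| = 35, so the area is 35/2.
The number of boundary lattice points is Σ gcd(|Δx|,|Δy|) = gcd(7,2) + gcd(7,3) + gcd(14,1) = 1+1+1 = 3.
Pick's theorem gives I = A − B/2 + 1 = 35/2 − 3/2 + 1 = 17, so the closed region contains I + B = 17 + 3 = 20 lattice points.

20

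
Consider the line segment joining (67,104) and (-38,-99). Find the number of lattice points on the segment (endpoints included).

The number of lattice points on a segment between lattice points is gcd(|Δx|,|Δy|) + 1 = gcd(105,203) + 1 = 7 + 1 = 8.

8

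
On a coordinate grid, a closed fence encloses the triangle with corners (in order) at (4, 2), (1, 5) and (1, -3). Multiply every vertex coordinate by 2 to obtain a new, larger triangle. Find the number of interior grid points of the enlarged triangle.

37

The shoelace formula gives twice the area as |(4·5 − 1·2) + (1·(-3) − 1·5) + (1·2 − 4·(-3))| = 24, so the area is 12.
The number of boundary lattice points is Σ gcd(|Δx|,|Δy|) = gcd(3,3) + gcd(0,8) + gcd(3,5) = 3+8+1 = 12.
Scaling by 2 multiplies the area by 2² = 4 (so the new area is 48) and multiplies the boundary lattice-point count by 2, giving 24.
By Pick's theorem, the interior count of the dilated polygon is 48 − 24/2 + 1 = 37.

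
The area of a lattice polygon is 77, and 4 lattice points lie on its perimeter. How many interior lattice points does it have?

From Pick's theorem, I = A − B/2 + 1 = 77 − 4/2 + 1 = 76.

76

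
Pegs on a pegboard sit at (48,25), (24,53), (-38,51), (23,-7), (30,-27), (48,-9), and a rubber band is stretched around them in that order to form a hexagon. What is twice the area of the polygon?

6522

By the shoelace formula, twice the signed area is |(48·53 − 24·25) + (24·51 − (-38)·53) + ((-38)·(-7) − 23·51) + (23·(-27) − 30·(-7)) + (30·(-9) − 48·(-27)) + (48·25 − 48·(-9))| = 6522, so the area is 3261.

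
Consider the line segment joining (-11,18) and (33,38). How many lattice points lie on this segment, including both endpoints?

The number of lattice points on a segment between lattice points is gcd(|Δx|,|Δy|) + 1 = gcd(44,20) + 1 = 4 + 1 = 5.

5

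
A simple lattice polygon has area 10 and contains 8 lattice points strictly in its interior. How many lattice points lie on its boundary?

6

Pick's theorem gives A = I + B/2 − 1, so B = 2(A − I + 1) = 2(10 − 8 + 1) = 6.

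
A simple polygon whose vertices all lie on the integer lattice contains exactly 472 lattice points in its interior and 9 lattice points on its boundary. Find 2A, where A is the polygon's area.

By Pick's theorem, A = I + B/2 − 1 = 472 + 9/2 − 1 = 951/2.
Hence 2A = 951.

951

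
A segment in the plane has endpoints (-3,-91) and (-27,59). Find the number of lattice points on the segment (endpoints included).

The number of lattice points on a segment between lattice points is gcd(|Δx|,|Δy|) + 1 = gcd(24,150) + 1 = 6 + 1 = 7.

7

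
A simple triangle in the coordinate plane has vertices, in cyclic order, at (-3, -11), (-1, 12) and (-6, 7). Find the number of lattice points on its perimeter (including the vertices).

The number of boundary lattice points is Σ gcd(|Δx|,|Δy|) = gcd(2,23) + gcd(5,5) + gcd(3,18) = 1+5+3 = 9.

9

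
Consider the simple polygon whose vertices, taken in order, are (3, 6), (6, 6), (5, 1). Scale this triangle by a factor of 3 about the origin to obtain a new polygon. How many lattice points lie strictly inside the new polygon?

61

By the shoelace formula, twice the signed area is |(3·6 − 6·6) + (6·1 − 5·6) + (5·6 − 3·1)| = 15, so the area is 7.5.
The number of boundary lattice points is Σ gcd(|Δx|,|Δy|) = gcd(3,0) + gcd(1,5) + gcd(2,5) = 3+1+1 = 5.
Scaling by 3 multiplies the area by 3² = 9 (so the new area is 67.5) and multiplies the boundary lattice-point count by 3, giving 15.
By Pick's theorem, the interior count of the dilated polygon is 67.5 − 15/2 + 1 = 61.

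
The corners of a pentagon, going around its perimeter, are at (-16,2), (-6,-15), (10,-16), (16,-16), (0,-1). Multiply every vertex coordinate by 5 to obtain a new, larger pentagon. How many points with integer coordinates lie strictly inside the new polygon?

7001

By the shoelace formula, twice the signed area is |[(-16)·(-15) − (-6)·2] + [(-6)·(-16) − 10·(-15)] + [10·(-16) − 16·(-16)] + [16·(-1) − 0·(-16)] + [0·2 − (-16)·(-1)]| = 562, so the area is 281.
The number of boundary lattice points is Σ gcd(|Δx|,|Δy|) = gcd(10,17) + gcd(16,1) + gcd(6,0) + gcd(16,15) + gcd(16,3) = 1+1+6+1+1 = 10.
Scaling by 5 multiplies the area by 5² = 25 (so the new area is 7025) and multiplies the boundary lattice-point count by 5, giving 50.
By Pick's theorem, the interior count of the dilated polygon is 7025 − 50/2 + 1 = 7001.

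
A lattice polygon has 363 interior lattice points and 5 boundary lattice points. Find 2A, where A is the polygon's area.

729

By Pick's theorem, A = I + B/2 − 1 = 363 + 5/2 − 1 = 729/2.
Hence 2A = 729.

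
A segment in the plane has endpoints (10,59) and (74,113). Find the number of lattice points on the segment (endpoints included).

The number of lattice points on a segment between lattice points is gcd(|Δx|,|Δy|) + 1 = gcd(64,54) + 1 = 2 + 1 = 3.

3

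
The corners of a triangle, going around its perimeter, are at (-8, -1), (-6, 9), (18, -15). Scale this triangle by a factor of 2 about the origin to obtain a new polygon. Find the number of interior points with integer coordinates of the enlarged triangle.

The shoelace formula gives twice the area as |[(-8)·9 − (-6)·(-1)] + [(-6)·(-15) − 18·9] + [18·(-1) − (-8)·(-15)]| = 288, so the area is 144.
The number of boundary lattice points is Σ gcd(|Δx|,|Δy|) = gcd(2,10) + gcd(24,24) + gcd(26,14) = 2+24+2 = 28.
Scaling by 2 multiplies the area by 2² = 4 (so the new area is 576) and multiplies the boundary lattice-point count by 2, giving 56.
By Pick's theorem, the interior count of the dilated polygon is 576 − 56/2 + 1 = 549.

549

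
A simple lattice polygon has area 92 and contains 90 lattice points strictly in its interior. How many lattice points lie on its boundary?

6

Pick's theorem gives A = I + B/2 − 1, so B = 2(A − I + 1) = 2(92 − 90 + 1) = 6.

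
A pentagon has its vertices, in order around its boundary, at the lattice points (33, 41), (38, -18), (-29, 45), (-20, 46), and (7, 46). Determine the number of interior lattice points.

By the shoelace formula, twice the signed area is |[33·(-18) − 38·41] + [38·45 − (-29)·(-18)] + [(-29)·46 − (-20)·45] + [(-20)·46 − 7·46] + [7·41 − 33·46]| = 3871, so the area is 1935.5.
Summing gcd(|Δx|,|Δy|) over the edges gives the boundary count: gcd(5,59) + gcd(67,63) + gcd(9,1) + gcd(27,0) + gcd(26,5) = 1+1+1+27+1 = 31.
By Pick's theorem A = I + B/2 − 1, so I = 1935.5 − 31/2 + 1 = 1921.

1921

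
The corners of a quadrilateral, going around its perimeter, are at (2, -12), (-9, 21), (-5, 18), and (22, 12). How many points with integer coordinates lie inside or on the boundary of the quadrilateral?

By the shoelace formula, twice the signed area is |(2·21 − (-9)·(-12)) + ((-9)·18 − (-5)·21) + ((-5)·12 − 22·18) + (22·(-12) − 2·12)| = 867, so the area is 867/2.
Summing gcd(|Δx|,|Δy|) over the edges gives the boundary count: gcd(11,33) + gcd(4,3) + gcd(27,6) + gcd(20,24) = 11+1+3+4 = 19.
Pick's theorem gives I = A − B/2 + 1 = 867/2 − 19/2 + 1 = 425, so the closed region contains I + B = 425 + 19 = 444 lattice points.

444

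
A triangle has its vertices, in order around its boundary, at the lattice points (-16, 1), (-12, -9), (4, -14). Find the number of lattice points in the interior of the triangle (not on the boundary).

By the shoelace formula, twice the signed area is |[(-16)·(-9) − (-12)·1] + [(-12)·(-14) − 4·(-9)] + [4·1 − (-16)·(-14)]| = 140, so the area is 70.
Along each edge there are gcd(|Δx|,|Δy|)+1 lattice points, so counting each shared vertex once the boundary has gcd(4,10) + gcd(16,5) + gcd(20,15) = 2+1+5 = 8.
Pick's theorem gives I = A − B/2 + 1 = 70 − 8/2 + 1 = 67.

67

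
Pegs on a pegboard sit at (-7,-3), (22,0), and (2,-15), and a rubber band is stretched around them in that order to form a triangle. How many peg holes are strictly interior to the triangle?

184

The shoelace formula gives twice the area as |((-7)·0 − 22·(-3)) + (22·(-15) − 2·0) + (2·(-3) − (-7)·(-15))| = 375, so the area is 375/2.
The number of boundary lattice points is Σ gcd(|Δx|,|Δy|) = gcd(29,3) + gcd(20,15) + gcd(9,12) = 1+5+3 = 9.
Pick's theorem gives I = A − B/2 + 1 = 375/2 − 9/2 + 1 = 184.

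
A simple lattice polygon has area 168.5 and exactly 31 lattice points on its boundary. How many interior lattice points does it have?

154

Pick's theorem A = I + B/2 − 1 rearranges to I = A − B/2 + 1 = 168.5 − 31/2 + 1 = 154.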